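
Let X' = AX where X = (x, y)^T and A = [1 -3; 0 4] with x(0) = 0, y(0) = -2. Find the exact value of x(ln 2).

28

A = [[1,-3],[0,4]]; eigenvalues λ = 1, 4.
Eigenvectors: (-1,0) for λ=1, (-1,1) for λ=4.
From the initial condition, c_1 = 2, c_2 = -2.
x(ln 2) = (2)(2^1)(-1) + (-2)(2^4)(-1) = 28.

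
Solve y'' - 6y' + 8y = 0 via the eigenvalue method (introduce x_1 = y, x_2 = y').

y(t) = c_1e^(2t) + c_2e^(4t)

Let x_1 = y, x_2 = y'. Then x_1' = x_2 and x_2' = -8x_1 + 6x_2.
A = [[0,1],[-8,6]]; det(A-λI) = λ^2 - 6λ + 8.
Eigenvalues λ = 2, 4 with eigenvectors (1,2), (1,4).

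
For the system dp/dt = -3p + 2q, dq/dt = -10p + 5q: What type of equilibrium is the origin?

A = [[-3,2],[-10,5]]; det(A-λI) = λ^2 - 2λ + 5.
λ = 1 ± 2i: positive real part.

unstable spiral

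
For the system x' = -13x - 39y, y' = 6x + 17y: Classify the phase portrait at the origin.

A = [[-13,-39],[6,17]]; det(A-λI) = λ^2 - 4λ + 13.
λ = 2 ± 3i: positive real part.

unstable spiral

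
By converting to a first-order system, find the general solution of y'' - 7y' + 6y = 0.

y(t) = C_1e^(6t) + C_2e^(t)

Let x_1 = y, x_2 = y'. Then x_1' = x_2 and x_2' = -6x_1 + 7x_2.
A = [[0,1],[-6,7]]; det(A-λI) = λ^2 - 7λ + 6.
Eigenvalues λ = 6, 1 with eigenvectors (1,6), (1,1).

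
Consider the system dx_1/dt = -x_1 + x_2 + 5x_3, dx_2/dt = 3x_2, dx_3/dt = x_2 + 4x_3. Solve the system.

x_1(t) = -C_1e^(3t) + C_2e^(4t) - C_3e^(-t), x_2(t) = C_1e^(3t), x_3(t) = -C_1e^(3t) + C_2e^(4t)

Coefficient matrix A = [[-1, 1, 5], [0, 3, 0], [0, 1, 4]].
det(A - λI) = 0 gives eigenvalues λ = 3, 4, -1.
For λ=3: eigenvector (-1,1,-1).
For λ=4: eigenvector (1,0,1).
For λ=-1: eigenvector (-1,0,0).
General solution: C_1e^(3t)(-1,1,-1) + C_2e^(4t)(1,0,1) + C_3e^(-t)(-1,0,0).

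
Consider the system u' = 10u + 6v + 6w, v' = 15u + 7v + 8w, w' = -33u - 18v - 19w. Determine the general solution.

Coefficient matrix A = [[10, 6, 6], [15, 7, 8], [-33, -18, -19]].
det(A - λI) = 0 gives eigenvalues λ = -2, -1, 1.
For λ=-2: eigenvector (1,1,-3).
For λ=-1: eigenvector (0,-1,1).
For λ=1: eigenvector (2,3,-6).
General solution: C_1e^(-2t)(1,1,-3) + C_2e^(-t)(0,-1,1) + C_3e^(t)(2,3,-6).

u(t) = C_1e^(-2t) + 2C_3e^(t), v(t) = C_1e^(-2t) - C_2e^(-t) + 3C_3e^(t), w(t) = -3C_1e^(-2t) + C_2e^(-t) - 6C_3e^(t)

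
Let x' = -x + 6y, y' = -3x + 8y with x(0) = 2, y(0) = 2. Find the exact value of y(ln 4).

2048

A = [[-1,6],[-3,8]]; eigenvalues λ = 2, 5.
Eigenvectors: (-2,-1) for λ=2, (-1,-1) for λ=5.
From the initial condition, c_1 = 0, c_2 = -2.
y(ln 4) = (0)(4^2)(-1) + (-2)(4^5)(-1) = 2048.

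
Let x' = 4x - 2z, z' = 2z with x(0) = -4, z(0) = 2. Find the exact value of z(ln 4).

A = [[4,-2],[0,2]]; eigenvalues λ = 4, 2.
Eigenvectors: (-1,0) for λ=4, (1,1) for λ=2.
From the initial condition, c_1 = 6, c_2 = 2.
z(ln 4) = (6)(4^4)(0) + (2)(4^2)(1) = 32.

32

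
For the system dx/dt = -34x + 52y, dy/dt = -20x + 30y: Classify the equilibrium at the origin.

A = [[-34,52],[-20,30]]; det(A-λI) = λ^2 + 4λ + 20.
λ = -2 ± 4i: negative real part.

stable spiral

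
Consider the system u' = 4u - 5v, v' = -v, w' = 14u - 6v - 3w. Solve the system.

u(t) = K_1e^(4t) + K_2e^(-t), v(t) = K_2e^(-t), w(t) = 2K_1e^(4t) + 4K_2e^(-t) + K_3e^(-3t)

Coefficient matrix A = [[4, -5, 0], [0, -1, 0], [14, -6, -3]].
det(A - λI) = 0 gives eigenvalues λ = 4, -1, -3.
For λ=4: eigenvector (1,0,2).
For λ=-1: eigenvector (1,1,4).
For λ=-3: eigenvector (0,0,1).
General solution: K_1e^(4t)(1,0,2) + K_2e^(-t)(1,1,4) + K_3e^(-3t)(0,0,1).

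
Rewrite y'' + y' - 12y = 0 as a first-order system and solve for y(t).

Let x_1 = y, x_2 = y'. Then x_1' = x_2 and x_2' = 12x_1 - x_2.
A = [[0,1],[12,-1]]; det(A-λI) = λ^2 + λ - 12.
Eigenvalues λ = 3, -4 with eigenvectors (1,3), (1,-4).

y(t) = c_1e^(3t) + c_2e^(-4t)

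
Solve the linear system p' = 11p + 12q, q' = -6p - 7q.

Coefficient matrix A = [[11, 12], [-6, -7]].
Characteristic polynomial det(A - λI) = λ^2 - 4λ - 5 = 0.
Eigenvalues λ = -1, 5.
For λ=-1: (A-λI) row 1 is [12, 12], so an eigenvector is (-1, 1).
For λ=5: (A-λI) row 1 is [6, 12], so an eigenvector is (-2, 1).
General solution: K_1e^(-t)(-1,1) + K_2e^(5t)(-2,1).

p(t) = -K_1e^(-t) - 2K_2e^(5t), q(t) = K_1e^(-t) + K_2e^(5t)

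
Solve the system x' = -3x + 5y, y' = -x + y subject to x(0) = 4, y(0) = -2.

Coefficient matrix A = [[-3, 5], [-1, 1]].
Characteristic polynomial det(A - λI) = λ^2 + 2λ + 2 = 0.
Eigenvalues λ = -1 ± i (complex conjugate pair).
For λ=-1+i: an eigenvector is (-1,0) - i(2,1) = (-1 - 2i, 0 - i).
A real fundamental pair from Re and Im of e^((-1+i)t)v: X_1 = e^(-t)(cos(t)·(-1,0) + sin(t)·(2,1)), X_2 = e^(-t)(sin(t)·(-1,0) - cos(t)·(2,1)).
General solution: C_1X_1 + C_2X_2.
Applying x(0)=4, y(0)=-2 gives C_1=-8, C_2=2.

x(t) = -18e^(-t)sin(t) + 4e^(-t)cos(t), y(t) = -8e^(-t)sin(t) - 2e^(-t)cos(t)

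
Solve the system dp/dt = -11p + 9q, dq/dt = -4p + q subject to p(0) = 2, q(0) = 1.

Coefficient matrix A = [[-11, 9], [-4, 1]].
Characteristic polynomial det(A - λI) = λ^2 + 10λ + 25 = 0.
Single eigenvalue λ = -5 with algebraic multiplicity 2.
Eigenvector v = (-3,-2); generalized eigenvector w with (A-λI)w=v is (-1,-1).
General solution: e^(-5t)[C_1·v + C_2·(t·v + w)].
Applying p(0)=2, q(0)=1 gives C_1=-1, C_2=1.

p(t) = -3te^(-5t) + 2e^(-5t), q(t) = -2te^(-5t) + e^(-5t)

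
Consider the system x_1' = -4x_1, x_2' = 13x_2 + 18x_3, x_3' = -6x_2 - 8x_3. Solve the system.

x_1(t) = K_1e^(-4t), x_2(t) = -3K_2e^(t) - 2K_3e^(4t), x_3(t) = 2K_2e^(t) + K_3e^(4t)

Coefficient matrix A = [[-4, 0, 0], [0, 13, 18], [0, -6, -8]].
det(A - λI) = 0 gives eigenvalues λ = -4, 1, 4.
For λ=-4: eigenvector (1,0,0).
For λ=1: eigenvector (0,-3,2).
For λ=4: eigenvector (0,-2,1).
General solution: K_1e^(-4t)(1,0,0) + K_2e^(t)(0,-3,2) + K_3e^(4t)(0,-2,1).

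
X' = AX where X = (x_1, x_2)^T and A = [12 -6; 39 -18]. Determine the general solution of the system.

x_1(t) = K_1e^(-3t)sin(3t) - K_1e^(-3t)cos(3t) - K_2e^(-3t)sin(3t) - K_2e^(-3t)cos(3t), x_2(t) = 2K_1e^(-3t)sin(3t) - 3K_1e^(-3t)cos(3t) - 3K_2e^(-3t)sin(3t) - 2K_2e^(-3t)cos(3t)

Coefficient matrix A = [[12, -6], [39, -18]].
Characteristic polynomial det(A - λI) = λ^2 + 6λ + 18 = 0.
Eigenvalues λ = -3 ± 3i (complex conjugate pair).
For λ=-3+3i: an eigenvector is (-1,-3) - i(1,2) = (-1 - i, -3 - 2i).
A real fundamental pair from Re and Im of e^((-3+3i)t)v: X_1 = e^(-3t)(cos(3t)·(-1,-3) + sin(3t)·(1,2)), X_2 = e^(-3t)(sin(3t)·(-1,-3) - cos(3t)·(1,2)).
General solution: K_1X_1 + K_2X_2.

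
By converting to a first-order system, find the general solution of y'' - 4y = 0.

Let x_1 = y, x_2 = y'. Then x_1' = x_2 and x_2' = 4x_1.
A = [[0,1],[4,0]]; det(A-λI) = λ^2 - 4.
Eigenvalues λ = 2, -2 with eigenvectors (1,2), (1,-2).

y(t) = c_1e^(2t) + c_2e^(-2t)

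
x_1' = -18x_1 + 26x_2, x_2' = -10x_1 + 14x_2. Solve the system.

x_1(t) = -2K_1e^(-2t)sin(2t) - 3K_1e^(-2t)cos(2t) - 3K_2e^(-2t)sin(2t) + 2K_2e^(-2t)cos(2t), x_2(t) = -K_1e^(-2t)sin(2t) - 2K_1e^(-2t)cos(2t) - 2K_2e^(-2t)sin(2t) + K_2e^(-2t)cos(2t)

Coefficient matrix A = [[-18, 26], [-10, 14]].
Characteristic polynomial det(A - λI) = λ^2 + 4λ + 8 = 0.
Eigenvalues λ = -2 ± 2i (complex conjugate pair).
For λ=-2+2i: an eigenvector is (-3,-2) - i(-2,-1) = (-3 + 2i, -2 + i).
A real fundamental pair from Re and Im of e^((-2+2i)t)v: X_1 = e^(-2t)(cos(2t)·(-3,-2) + sin(2t)·(-2,-1)), X_2 = e^(-2t)(sin(2t)·(-3,-2) - cos(2t)·(-2,-1)).
General solution: K_1X_1 + K_2X_2.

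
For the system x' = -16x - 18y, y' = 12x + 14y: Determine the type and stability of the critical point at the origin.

saddle

A = [[-16,-18],[12,14]]; det(A-λI) = λ^2 + 2λ - 8.
λ = 2, -4: opposite signs.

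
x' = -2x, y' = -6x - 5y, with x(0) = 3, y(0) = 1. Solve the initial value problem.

x(t) = 3e^(-2t), y(t) = -6e^(-2t) + 7e^(-5t)

Coefficient matrix A = [[-2, 0], [-6, -5]].
Characteristic polynomial det(A - λI) = λ^2 + 7λ + 10 = 0.
Eigenvalues λ = -2, -5.
For λ=-2: (A-λI) row 2 is [-6, -3], so an eigenvector is (1, -2).
For λ=-5: (A-λI) row 1 is [3, 0], so an eigenvector is (0, 1).
General solution: K_1e^(-2t)(1,-2) + K_2e^(-5t)(0,1).
Applying x(0)=3, y(0)=1 gives K_1=3, K_2=7.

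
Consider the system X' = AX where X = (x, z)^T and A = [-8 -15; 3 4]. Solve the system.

Coefficient matrix A = [[-8, -15], [3, 4]].
Characteristic polynomial det(A - λI) = λ^2 + 4λ + 13 = 0.
Eigenvalues λ = -2 ± 3i (complex conjugate pair).
For λ=-2+3i: an eigenvector is (1,0) - i(-2,1) = (1 + 2i, 0 - i).
A real fundamental pair from Re and Im of e^((-2+3i)t)v: X_1 = e^(-2t)(cos(3t)·(1,0) + sin(3t)·(-2,1)), X_2 = e^(-2t)(sin(3t)·(1,0) - cos(3t)·(-2,1)).
General solution: c_1X_1 + c_2X_2.

x(t) = -2c_1e^(-2t)sin(3t) + c_1e^(-2t)cos(3t) + c_2e^(-2t)sin(3t) + 2c_2e^(-2t)cos(3t), z(t) = c_1e^(-2t)sin(3t) - c_2e^(-2t)cos(3t)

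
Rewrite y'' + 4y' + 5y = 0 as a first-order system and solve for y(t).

Let x_1 = y, x_2 = y'. Then x_1' = x_2 and x_2' = -5x_1 - 4x_2.
A = [[0,1],[-5,-4]]; det(A-λI) = λ^2 + 4λ + 5.
Eigenvalues λ = -2 ± i.

y(t) = c_1e^(-2t)cos(t) + c_2e^(-2t)sin(t)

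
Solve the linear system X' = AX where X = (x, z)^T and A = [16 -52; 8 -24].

Coefficient matrix A = [[16, -52], [8, -24]].
Characteristic polynomial det(A - λI) = λ^2 + 8λ + 32 = 0.
Eigenvalues λ = -4 ± 4i (complex conjugate pair).
For λ=-4+4i: an eigenvector is (3,1) - i(2,1) = (3 - 2i, 1 - i).
A real fundamental pair from Re and Im of e^((-4+4i)t)v: X_1 = e^(-4t)(cos(4t)·(3,1) + sin(4t)·(2,1)), X_2 = e^(-4t)(sin(4t)·(3,1) - cos(4t)·(2,1)).
General solution: c_1X_1 + c_2X_2.

x(t) = 2c_1e^(-4t)sin(4t) + 3c_1e^(-4t)cos(4t) + 3c_2e^(-4t)sin(4t) - 2c_2e^(-4t)cos(4t), z(t) = c_1e^(-4t)sin(4t) + c_1e^(-4t)cos(4t) + c_2e^(-4t)sin(4t) - c_2e^(-4t)cos(4t)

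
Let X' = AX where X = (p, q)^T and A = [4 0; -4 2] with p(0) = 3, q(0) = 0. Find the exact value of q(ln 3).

A = [[4,0],[-4,2]]; eigenvalues λ = 2, 4.
Eigenvectors: (0,-1) for λ=2, (-1,2) for λ=4.
From the initial condition, c_1 = -6, c_2 = -3.
q(ln 3) = (-6)(3^2)(-1) + (-3)(3^4)(2) = -432.

-432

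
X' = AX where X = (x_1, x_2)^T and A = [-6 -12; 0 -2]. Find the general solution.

x_1(t) = C_1e^(-6t) - 3C_2e^(-2t), x_2(t) = C_2e^(-2t)

Coefficient matrix A = [[-6, -12], [0, -2]].
Characteristic polynomial det(A - λI) = λ^2 + 8λ + 12 = 0.
Eigenvalues λ = -6, -2.
For λ=-6: (A-λI) row 1 is [0, -12], so an eigenvector is (1, 0).
For λ=-2: (A-λI) row 1 is [-4, -12], so an eigenvector is (-3, 1).
General solution: C_1e^(-6t)(1,0) + C_2e^(-2t)(-3,1).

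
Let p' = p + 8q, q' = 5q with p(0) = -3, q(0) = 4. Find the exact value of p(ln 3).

A = [[1,8],[0,5]]; eigenvalues λ = 1, 5.
Eigenvectors: (-1,0) for λ=1, (2,1) for λ=5.
From the initial condition, c_1 = 11, c_2 = 4.
p(ln 3) = (11)(3^1)(-1) + (4)(3^5)(2) = 1911.

1911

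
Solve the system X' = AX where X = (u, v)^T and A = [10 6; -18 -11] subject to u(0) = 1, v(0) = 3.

u(t) = 10e^(t) - 9e^(-2t), v(t) = -15e^(t) + 18e^(-2t)

Coefficient matrix A = [[10, 6], [-18, -11]].
Characteristic polynomial det(A - λI) = λ^2 + λ - 2 = 0.
Eigenvalues λ = 1, -2.
For λ=1: (A-λI) row 1 is [9, 6], so an eigenvector is (-2, 3).
For λ=-2: (A-λI) row 1 is [12, 6], so an eigenvector is (-1, 2).
General solution: K_1e^(t)(-2,3) + K_2e^(-2t)(-1,2).
Applying u(0)=1, v(0)=3 gives K_1=-5, K_2=9.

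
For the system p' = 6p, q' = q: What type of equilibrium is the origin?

unstable node

A = [[6,0],[0,1]]; det(A-λI) = λ^2 - 7λ + 6.
λ = 1, 6: both positive.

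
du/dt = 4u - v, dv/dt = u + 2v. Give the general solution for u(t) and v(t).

u(t) = C_1e^(3t) + C_2te^(3t), v(t) = C_1e^(3t) + C_2te^(3t) - C_2e^(3t)

Coefficient matrix A = [[4, -1], [1, 2]].
Characteristic polynomial det(A - λI) = λ^2 - 6λ + 9 = 0.
Single eigenvalue λ = 3 with algebraic multiplicity 2.
Eigenvector v = (1,1); generalized eigenvector w with (A-λI)w=v is (0,-1).
General solution: e^(3t)[C_1·v + C_2·(t·v + w)].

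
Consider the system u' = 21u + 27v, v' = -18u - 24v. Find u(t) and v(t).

u(t) = 3c_1e^(3t) - c_2e^(-6t), v(t) = -2c_1e^(3t) + c_2e^(-6t)

Coefficient matrix A = [[21, 27], [-18, -24]].
Characteristic polynomial det(A - λI) = λ^2 + 3λ - 18 = 0.
Eigenvalues λ = 3, -6.
For λ=3: (A-λI) row 1 is [18, 27], so an eigenvector is (3, -2).
For λ=-6: (A-λI) row 1 is [27, 27], so an eigenvector is (-1, 1).
General solution: c_1e^(3t)(3,-2) + c_2e^(-6t)(-1,1).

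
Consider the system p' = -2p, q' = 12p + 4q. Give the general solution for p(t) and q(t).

Coefficient matrix A = [[-2, 0], [12, 4]].
Characteristic polynomial det(A - λI) = λ^2 - 2λ - 8 = 0.
Eigenvalues λ = -2, 4.
For λ=-2: (A-λI) row 2 is [12, 6], so an eigenvector is (1, -2).
For λ=4: (A-λI) row 1 is [-6, 0], so an eigenvector is (0, 1).
General solution: K_1e^(-2t)(1,-2) + K_2e^(4t)(0,1).

p(t) = K_1e^(-2t), q(t) = -2K_1e^(-2t) + K_2e^(4t)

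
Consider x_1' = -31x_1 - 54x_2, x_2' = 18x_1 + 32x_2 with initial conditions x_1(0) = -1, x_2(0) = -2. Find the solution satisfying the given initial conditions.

x_1(t) = 15e^(5t) - 16e^(-4t), x_2(t) = -10e^(5t) + 8e^(-4t)

Coefficient matrix A = [[-31, -54], [18, 32]].
Characteristic polynomial det(A - λI) = λ^2 - λ - 20 = 0.
Eigenvalues λ = 5, -4.
For λ=5: (A-λI) row 1 is [-36, -54], so an eigenvector is (-3, 2).
For λ=-4: (A-λI) row 1 is [-27, -54], so an eigenvector is (-2, 1).
General solution: C_1e^(5t)(-3,2) + C_2e^(-4t)(-2,1).
Applying x_1(0)=-1, x_2(0)=-2 gives C_1=-5, C_2=8.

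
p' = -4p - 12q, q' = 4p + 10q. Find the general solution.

p(t) = -3c_1e^(4t) - 2c_2e^(2t), q(t) = 2c_1e^(4t) + c_2e^(2t)

Coefficient matrix A = [[-4, -12], [4, 10]].
Characteristic polynomial det(A - λI) = λ^2 - 6λ + 8 = 0.
Eigenvalues λ = 4, 2.
For λ=4: (A-λI) row 1 is [-8, -12], so an eigenvector is (-3, 2).
For λ=2: (A-λI) row 1 is [-6, -12], so an eigenvector is (-2, 1).
General solution: c_1e^(4t)(-3,2) + c_2e^(2t)(-2,1).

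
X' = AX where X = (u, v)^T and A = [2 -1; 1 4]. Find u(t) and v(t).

u(t) = -c_1e^(3t) - c_2te^(3t) + 2c_2e^(3t), v(t) = c_1e^(3t) + c_2te^(3t) - c_2e^(3t)

Coefficient matrix A = [[2, -1], [1, 4]].
Characteristic polynomial det(A - λI) = λ^2 - 6λ + 9 = 0.
Single eigenvalue λ = 3 with algebraic multiplicity 2.
Eigenvector v = (-1,1); generalized eigenvector w with (A-λI)w=v is (2,-1).
General solution: e^(3t)[c_1·v + c_2·(t·v + w)].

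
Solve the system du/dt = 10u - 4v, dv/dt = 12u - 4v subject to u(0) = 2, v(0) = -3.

u(t) = 14e^(4t) - 12e^(2t), v(t) = 21e^(4t) - 24e^(2t)

Coefficient matrix A = [[10, -4], [12, -4]].
Characteristic polynomial det(A - λI) = λ^2 - 6λ + 8 = 0.
Eigenvalues λ = 2, 4.
For λ=2: (A-λI) row 1 is [8, -4], so an eigenvector is (-1, -2).
For λ=4: (A-λI) row 1 is [6, -4], so an eigenvector is (-2, -3).
General solution: C_1e^(2t)(-1,-2) + C_2e^(4t)(-2,-3).
Applying u(0)=2, v(0)=-3 gives C_1=12, C_2=-7.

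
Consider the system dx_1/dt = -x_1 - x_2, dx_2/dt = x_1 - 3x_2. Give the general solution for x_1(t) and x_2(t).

Coefficient matrix A = [[-1, -1], [1, -3]].
Characteristic polynomial det(A - λI) = λ^2 + 4λ + 4 = 0.
Single eigenvalue λ = -2 with algebraic multiplicity 2.
Eigenvector v = (-1,-1); generalized eigenvector w with (A-λI)w=v is (2,3).
General solution: e^(-2t)[c_1·v + c_2·(t·v + w)].

x_1(t) = -c_1e^(-2t) - c_2te^(-2t) + 2c_2e^(-2t), x_2(t) = -c_1e^(-2t) - c_2te^(-2t) + 3c_2e^(-2t)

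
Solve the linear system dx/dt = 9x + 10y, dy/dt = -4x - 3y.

Coefficient matrix A = [[9, 10], [-4, -3]].
Characteristic polynomial det(A - λI) = λ^2 - 6λ + 13 = 0.
Eigenvalues λ = 3 ± 2i (complex conjugate pair).
For λ=3+2i: an eigenvector is (1,-1) - i(-2,1) = (1 + 2i, -1 - i).
A real fundamental pair from Re and Im of e^((3+2i)t)v: X_1 = e^(3t)(cos(2t)·(1,-1) + sin(2t)·(-2,1)), X_2 = e^(3t)(sin(2t)·(1,-1) - cos(2t)·(-2,1)).
General solution: c_1X_1 + c_2X_2.

x(t) = -2c_1e^(3t)sin(2t) + c_1e^(3t)cos(2t) + c_2e^(3t)sin(2t) + 2c_2e^(3t)cos(2t), y(t) = c_1e^(3t)sin(2t) - c_1e^(3t)cos(2t) - c_2e^(3t)sin(2t) - c_2e^(3t)cos(2t)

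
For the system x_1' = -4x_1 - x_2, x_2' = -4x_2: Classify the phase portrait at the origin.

stable improper node

A = [[-4,-1],[0,-4]]; det(A-λI) = λ^2 + 8λ + 16.
repeated λ = -4 with a single eigenvector.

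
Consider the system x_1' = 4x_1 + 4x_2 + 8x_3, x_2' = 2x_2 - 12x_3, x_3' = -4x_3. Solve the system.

Coefficient matrix A = [[4, 4, 8], [0, 2, -12], [0, 0, -4]].
det(A - λI) = 0 gives eigenvalues λ = 4, 2, -4.
For λ=4: eigenvector (1,0,0).
For λ=2: eigenvector (-2,1,0).
For λ=-4: eigenvector (-2,2,1).
General solution: c_1e^(4t)(1,0,0) + c_2e^(2t)(-2,1,0) + c_3e^(-4t)(-2,2,1).

x_1(t) = c_1e^(4t) - 2c_2e^(2t) - 2c_3e^(-4t), x_2(t) = c_2e^(2t) + 2c_3e^(-4t), x_3(t) = c_3e^(-4t)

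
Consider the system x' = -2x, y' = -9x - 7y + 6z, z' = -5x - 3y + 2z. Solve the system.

x(t) = K_2e^(-2t), y(t) = 2K_1e^(-4t) - 3K_2e^(-2t) + K_3e^(-t), z(t) = K_1e^(-4t) - K_2e^(-2t) + K_3e^(-t)

Coefficient matrix A = [[-2, 0, 0], [-9, -7, 6], [-5, -3, 2]].
det(A - λI) = 0 gives eigenvalues λ = -4, -2, -1.
For λ=-4: eigenvector (0,2,1).
For λ=-2: eigenvector (1,-3,-1).
For λ=-1: eigenvector (0,1,1).
General solution: K_1e^(-4t)(0,2,1) + K_2e^(-2t)(1,-3,-1) + K_3e^(-t)(0,1,1).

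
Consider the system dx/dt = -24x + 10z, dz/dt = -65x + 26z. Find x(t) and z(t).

x(t) = c_1e^(t)sin(5t) - c_1e^(t)cos(5t) - c_2e^(t)sin(5t) - c_2e^(t)cos(5t), z(t) = 3c_1e^(t)sin(5t) - 2c_1e^(t)cos(5t) - 2c_2e^(t)sin(5t) - 3c_2e^(t)cos(5t)

Coefficient matrix A = [[-24, 10], [-65, 26]].
Characteristic polynomial det(A - λI) = λ^2 - 2λ + 26 = 0.
Eigenvalues λ = 1 ± 5i (complex conjugate pair).
For λ=1+5i: an eigenvector is (-1,-2) - i(1,3) = (-1 - i, -2 - 3i).
A real fundamental pair from Re and Im of e^((1+5i)t)v: X_1 = e^(t)(cos(5t)·(-1,-2) + sin(5t)·(1,3)), X_2 = e^(t)(sin(5t)·(-1,-2) - cos(5t)·(1,3)).
General solution: c_1X_1 + c_2X_2.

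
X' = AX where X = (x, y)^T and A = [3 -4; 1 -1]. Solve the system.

Coefficient matrix A = [[3, -4], [1, -1]].
Characteristic polynomial det(A - λI) = λ^2 - 2λ + 1 = 0.
Single eigenvalue λ = 1 with algebraic multiplicity 2.
Eigenvector v = (2,1); generalized eigenvector w with (A-λI)w=v is (-3,-2).
General solution: e^(t)[C_1·v + C_2·(t·v + w)].

x(t) = 2C_1e^(t) + 2C_2te^(t) - 3C_2e^(t), y(t) = C_1e^(t) + C_2te^(t) - 2C_2e^(t)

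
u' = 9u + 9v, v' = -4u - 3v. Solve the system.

u(t) = 3C_1e^(3t) + 3C_2te^(3t) + 2C_2e^(3t), v(t) = -2C_1e^(3t) - 2C_2te^(3t) - C_2e^(3t)

Coefficient matrix A = [[9, 9], [-4, -3]].
Characteristic polynomial det(A - λI) = λ^2 - 6λ + 9 = 0.
Single eigenvalue λ = 3 with algebraic multiplicity 2.
Eigenvector v = (3,-2); generalized eigenvector w with (A-λI)w=v is (2,-1).
General solution: e^(3t)[C_1·v + C_2·(t·v + w)].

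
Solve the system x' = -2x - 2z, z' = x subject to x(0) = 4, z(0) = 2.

Coefficient matrix A = [[-2, -2], [1, 0]].
Characteristic polynomial det(A - λI) = λ^2 + 2λ + 2 = 0.
Eigenvalues λ = -1 ± i (complex conjugate pair).
For λ=-1+i: an eigenvector is (1,0) - i(-1,1) = (1 + i, 0 - i).
A real fundamental pair from Re and Im of e^((-1+i)t)v: X_1 = e^(-t)(cos(t)·(1,0) + sin(t)·(-1,1)), X_2 = e^(-t)(sin(t)·(1,0) - cos(t)·(-1,1)).
General solution: C_1X_1 + C_2X_2.
Applying x(0)=4, z(0)=2 gives C_1=6, C_2=-2.

x(t) = -8e^(-t)sin(t) + 4e^(-t)cos(t), z(t) = 6e^(-t)sin(t) + 2e^(-t)cos(t)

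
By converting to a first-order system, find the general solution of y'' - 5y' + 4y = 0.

Let x_1 = y, x_2 = y'. Then x_1' = x_2 and x_2' = -4x_1 + 5x_2.
A = [[0,1],[-4,5]]; det(A-λI) = λ^2 - 5λ + 4.
Eigenvalues λ = 1, 4 with eigenvectors (1,1), (1,4).

y(t) = c_1e^(t) + c_2e^(4t)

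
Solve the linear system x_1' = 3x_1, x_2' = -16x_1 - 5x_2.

Coefficient matrix A = [[3, 0], [-16, -5]].
Characteristic polynomial det(A - λI) = λ^2 + 2λ - 15 = 0.
Eigenvalues λ = -5, 3.
For λ=-5: (A-λI) row 1 is [8, 0], so an eigenvector is (0, 1).
For λ=3: (A-λI) row 2 is [-16, -8], so an eigenvector is (1, -2).
General solution: C_1e^(-5t)(0,1) + C_2e^(3t)(1,-2).

x_1(t) = C_2e^(3t), x_2(t) = C_1e^(-5t) - 2C_2e^(3t)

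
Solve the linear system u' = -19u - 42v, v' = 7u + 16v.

u(t) = -3C_1e^(-5t) - 2C_2e^(2t), v(t) = C_1e^(-5t) + C_2e^(2t)

Coefficient matrix A = [[-19, -42], [7, 16]].
Characteristic polynomial det(A - λI) = λ^2 + 3λ - 10 = 0.
Eigenvalues λ = -5, 2.
For λ=-5: (A-λI) row 1 is [-14, -42], so an eigenvector is (-3, 1).
For λ=2: (A-λI) row 1 is [-21, -42], so an eigenvector is (-2, 1).
General solution: C_1e^(-5t)(-3,1) + C_2e^(2t)(-2,1).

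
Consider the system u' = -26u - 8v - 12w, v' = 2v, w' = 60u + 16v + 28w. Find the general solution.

Coefficient matrix A = [[-26, -8, -12], [0, 2, 0], [60, 16, 28]].
det(A - λI) = 0 gives eigenvalues λ = -2, 2, 4.
For λ=-2: eigenvector (1,0,-2).
For λ=2: eigenvector (-2,1,4).
For λ=4: eigenvector (-2,0,5).
General solution: K_1e^(-2t)(1,0,-2) + K_2e^(2t)(-2,1,4) + K_3e^(4t)(-2,0,5).

u(t) = K_1e^(-2t) - 2K_2e^(2t) - 2K_3e^(4t), v(t) = K_2e^(2t), w(t) = -2K_1e^(-2t) + 4K_2e^(2t) + 5K_3e^(4t)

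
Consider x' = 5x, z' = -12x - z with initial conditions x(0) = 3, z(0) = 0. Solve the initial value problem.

Coefficient matrix A = [[5, 0], [-12, -1]].
Characteristic polynomial det(A - λI) = λ^2 - 4λ - 5 = 0.
Eigenvalues λ = -1, 5.
For λ=-1: (A-λI) row 1 is [6, 0], so an eigenvector is (0, -1).
For λ=5: (A-λI) row 2 is [-12, -6], so an eigenvector is (-1, 2).
General solution: C_1e^(-t)(0,-1) + C_2e^(5t)(-1,2).
Applying x(0)=3, z(0)=0 gives C_1=-6, C_2=-3.

x(t) = 3e^(5t), z(t) = -6e^(5t) + 6e^(-t)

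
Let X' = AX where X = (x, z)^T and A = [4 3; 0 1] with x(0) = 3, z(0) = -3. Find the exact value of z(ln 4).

A = [[4,3],[0,1]]; eigenvalues λ = 4, 1.
Eigenvectors: (1,0) for λ=4, (1,-1) for λ=1.
From the initial condition, c_1 = 0, c_2 = 3.
z(ln 4) = (0)(4^4)(0) + (3)(4^1)(-1) = -12.

-12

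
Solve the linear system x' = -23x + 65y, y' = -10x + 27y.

x(t) = -2c_1e^(2t)sin(5t) + 3c_1e^(2t)cos(5t) + 3c_2e^(2t)sin(5t) + 2c_2e^(2t)cos(5t), y(t) = -c_1e^(2t)sin(5t) + c_1e^(2t)cos(5t) + c_2e^(2t)sin(5t) + c_2e^(2t)cos(5t)

Coefficient matrix A = [[-23, 65], [-10, 27]].
Characteristic polynomial det(A - λI) = λ^2 - 4λ + 29 = 0.
Eigenvalues λ = 2 ± 5i (complex conjugate pair).
For λ=2+5i: an eigenvector is (3,1) - i(-2,-1) = (3 + 2i, 1 + i).
A real fundamental pair from Re and Im of e^((2+5i)t)v: X_1 = e^(2t)(cos(5t)·(3,1) + sin(5t)·(-2,-1)), X_2 = e^(2t)(sin(5t)·(3,1) - cos(5t)·(-2,-1)).
General solution: c_1X_1 + c_2X_2.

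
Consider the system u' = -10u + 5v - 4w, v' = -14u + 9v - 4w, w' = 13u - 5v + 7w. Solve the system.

Coefficient matrix A = [[-10, 5, -4], [-14, 9, -4], [13, -5, 7]].
det(A - λI) = 0 gives eigenvalues λ = 4, 3, -1.
For λ=4: eigenvector (1,2,-1).
For λ=3: eigenvector (-1,-1,2).
For λ=-1: eigenvector (-1,-1,1).
General solution: K_1e^(4t)(1,2,-1) + K_2e^(3t)(-1,-1,2) + K_3e^(-t)(-1,-1,1).

u(t) = K_1e^(4t) - K_2e^(3t) - K_3e^(-t), v(t) = 2K_1e^(4t) - K_2e^(3t) - K_3e^(-t), w(t) = -K_1e^(4t) + 2K_2e^(3t) + K_3e^(-t)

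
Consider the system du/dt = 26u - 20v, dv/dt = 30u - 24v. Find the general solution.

Coefficient matrix A = [[26, -20], [30, -24]].
Characteristic polynomial det(A - λI) = λ^2 - 2λ - 24 = 0.
Eigenvalues λ = -4, 6.
For λ=-4: (A-λI) row 1 is [30, -20], so an eigenvector is (2, 3).
For λ=6: (A-λI) row 1 is [20, -20], so an eigenvector is (-1, -1).
General solution: c_1e^(-4t)(2,3) + c_2e^(6t)(-1,-1).

u(t) = 2c_1e^(-4t) - c_2e^(6t), v(t) = 3c_1e^(-4t) - c_2e^(6t)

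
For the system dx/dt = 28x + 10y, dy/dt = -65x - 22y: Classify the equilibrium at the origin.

unstable spiral

A = [[28,10],[-65,-22]]; det(A-λI) = λ^2 - 6λ + 34.
λ = 3 ± 5i: positive real part.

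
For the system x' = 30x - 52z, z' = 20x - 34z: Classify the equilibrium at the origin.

A = [[30,-52],[20,-34]]; det(A-λI) = λ^2 + 4λ + 20.
λ = -2 ± 4i: negative real part.

stable spiral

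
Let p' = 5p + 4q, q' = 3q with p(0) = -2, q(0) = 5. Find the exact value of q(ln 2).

A = [[5,4],[0,3]]; eigenvalues λ = 3, 5.
Eigenvectors: (-2,1) for λ=3, (-1,0) for λ=5.
From the initial condition, c_1 = 5, c_2 = -8.
q(ln 2) = (5)(2^3)(1) + (-8)(2^5)(0) = 40.

40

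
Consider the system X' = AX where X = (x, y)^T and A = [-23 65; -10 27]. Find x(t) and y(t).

Coefficient matrix A = [[-23, 65], [-10, 27]].
Characteristic polynomial det(A - λI) = λ^2 - 4λ + 29 = 0.
Eigenvalues λ = 2 ± 5i (complex conjugate pair).
For λ=2+5i: an eigenvector is (-2,-1) - i(-3,-1) = (-2 + 3i, -1 + i).
A real fundamental pair from Re and Im of e^((2+5i)t)v: X_1 = e^(2t)(cos(5t)·(-2,-1) + sin(5t)·(-3,-1)), X_2 = e^(2t)(sin(5t)·(-2,-1) - cos(5t)·(-3,-1)).
General solution: c_1X_1 + c_2X_2.

x(t) = -3c_1e^(2t)sin(5t) - 2c_1e^(2t)cos(5t) - 2c_2e^(2t)sin(5t) + 3c_2e^(2t)cos(5t), y(t) = -c_1e^(2t)sin(5t) - c_1e^(2t)cos(5t) - c_2e^(2t)sin(5t) + c_2e^(2t)cos(5t)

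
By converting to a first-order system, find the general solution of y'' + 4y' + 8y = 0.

y(t) = c_1e^(-2t)cos(2t) + c_2e^(-2t)sin(2t)

Let x_1 = y, x_2 = y'. Then x_1' = x_2 and x_2' = -8x_1 - 4x_2.
A = [[0,1],[-8,-4]]; det(A-λI) = λ^2 + 4λ + 8.
Eigenvalues λ = -2 ± 2i.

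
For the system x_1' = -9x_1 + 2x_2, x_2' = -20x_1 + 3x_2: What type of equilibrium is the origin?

A = [[-9,2],[-20,3]]; det(A-λI) = λ^2 + 6λ + 13.
λ = -3 ± 2i: negative real part.

stable spiral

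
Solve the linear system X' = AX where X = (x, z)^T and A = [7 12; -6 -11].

Coefficient matrix A = [[7, 12], [-6, -11]].
Characteristic polynomial det(A - λI) = λ^2 + 4λ - 5 = 0.
Eigenvalues λ = 1, -5.
For λ=1: (A-λI) row 1 is [6, 12], so an eigenvector is (-2, 1).
For λ=-5: (A-λI) row 1 is [12, 12], so an eigenvector is (1, -1).
General solution: C_1e^(t)(-2,1) + C_2e^(-5t)(1,-1).

x(t) = -2C_1e^(t) + C_2e^(-5t), z(t) = C_1e^(t) - C_2e^(-5t)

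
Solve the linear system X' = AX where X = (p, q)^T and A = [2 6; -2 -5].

p(t) = -3K_1e^(-2t) + 2K_2e^(-t), q(t) = 2K_1e^(-2t) - K_2e^(-t)

Coefficient matrix A = [[2, 6], [-2, -5]].
Characteristic polynomial det(A - λI) = λ^2 + 3λ + 2 = 0.
Eigenvalues λ = -2, -1.
For λ=-2: (A-λI) row 1 is [4, 6], so an eigenvector is (-3, 2).
For λ=-1: (A-λI) row 1 is [3, 6], so an eigenvector is (2, -1).
General solution: K_1e^(-2t)(-3,2) + K_2e^(-t)(2,-1).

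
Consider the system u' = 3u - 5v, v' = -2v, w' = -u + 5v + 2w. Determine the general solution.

Coefficient matrix A = [[3, -5, 0], [0, -2, 0], [-1, 5, 2]].
det(A - λI) = 0 gives eigenvalues λ = 3, 2, -2.
For λ=3: eigenvector (1,0,-1).
For λ=2: eigenvector (0,0,1).
For λ=-2: eigenvector (1,1,-1).
General solution: C_1e^(3t)(1,0,-1) + C_2e^(2t)(0,0,1) + C_3e^(-2t)(1,1,-1).

u(t) = C_1e^(3t) + C_3e^(-2t), v(t) = C_3e^(-2t), w(t) = -C_1e^(3t) + C_2e^(2t) - C_3e^(-2t)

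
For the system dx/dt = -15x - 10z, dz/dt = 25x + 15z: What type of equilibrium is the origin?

A = [[-15,-10],[25,15]]; det(A-λI) = λ^2 + 25.
λ = 0 ± 5i: zero real part.

center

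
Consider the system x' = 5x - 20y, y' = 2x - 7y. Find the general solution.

Coefficient matrix A = [[5, -20], [2, -7]].
Characteristic polynomial det(A - λI) = λ^2 + 2λ + 5 = 0.
Eigenvalues λ = -1 ± 2i (complex conjugate pair).
For λ=-1+2i: an eigenvector is (-1,0) - i(-3,-1) = (-1 + 3i, 0 + i).
A real fundamental pair from Re and Im of e^((-1+2i)t)v: X_1 = e^(-t)(cos(2t)·(-1,0) + sin(2t)·(-3,-1)), X_2 = e^(-t)(sin(2t)·(-1,0) - cos(2t)·(-3,-1)).
General solution: C_1X_1 + C_2X_2.

x(t) = -3C_1e^(-t)sin(2t) - C_1e^(-t)cos(2t) - C_2e^(-t)sin(2t) + 3C_2e^(-t)cos(2t), y(t) = -C_1e^(-t)sin(2t) + C_2e^(-t)cos(2t)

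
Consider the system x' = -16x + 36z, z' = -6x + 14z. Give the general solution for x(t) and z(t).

x(t) = -2c_1e^(2t) + 3c_2e^(-4t), z(t) = -c_1e^(2t) + c_2e^(-4t)

Coefficient matrix A = [[-16, 36], [-6, 14]].
Characteristic polynomial det(A - λI) = λ^2 + 2λ - 8 = 0.
Eigenvalues λ = 2, -4.
For λ=2: (A-λI) row 1 is [-18, 36], so an eigenvector is (-2, -1).
For λ=-4: (A-λI) row 1 is [-12, 36], so an eigenvector is (3, 1).
General solution: c_1e^(2t)(-2,-1) + c_2e^(-4t)(3,1).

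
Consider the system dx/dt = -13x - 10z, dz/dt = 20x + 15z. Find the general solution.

Coefficient matrix A = [[-13, -10], [20, 15]].
Characteristic polynomial det(A - λI) = λ^2 - 2λ + 5 = 0.
Eigenvalues λ = 1 ± 2i (complex conjugate pair).
For λ=1+2i: an eigenvector is (-2,3) - i(-1,1) = (-2 + i, 3 - i).
A real fundamental pair from Re and Im of e^((1+2i)t)v: X_1 = e^(t)(cos(2t)·(-2,3) + sin(2t)·(-1,1)), X_2 = e^(t)(sin(2t)·(-2,3) - cos(2t)·(-1,1)).
General solution: C_1X_1 + C_2X_2.

x(t) = -C_1e^(t)sin(2t) - 2C_1e^(t)cos(2t) - 2C_2e^(t)sin(2t) + C_2e^(t)cos(2t), z(t) = C_1e^(t)sin(2t) + 3C_1e^(t)cos(2t) + 3C_2e^(t)sin(2t) - C_2e^(t)cos(2t)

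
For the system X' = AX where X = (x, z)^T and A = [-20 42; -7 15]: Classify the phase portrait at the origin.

saddle

A = [[-20,42],[-7,15]]; det(A-λI) = λ^2 + 5λ - 6.
λ = -6, 1: opposite signs.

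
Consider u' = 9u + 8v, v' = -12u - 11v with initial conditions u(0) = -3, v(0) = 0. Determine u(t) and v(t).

u(t) = -9e^(t) + 6e^(-3t), v(t) = 9e^(t) - 9e^(-3t)

Coefficient matrix A = [[9, 8], [-12, -11]].
Characteristic polynomial det(A - λI) = λ^2 + 2λ - 3 = 0.
Eigenvalues λ = 1, -3.
For λ=1: (A-λI) row 1 is [8, 8], so an eigenvector is (1, -1).
For λ=-3: (A-λI) row 1 is [12, 8], so an eigenvector is (-2, 3).
General solution: c_1e^(t)(1,-1) + c_2e^(-3t)(-2,3).
Applying u(0)=-3, v(0)=0 gives c_1=-9, c_2=-3.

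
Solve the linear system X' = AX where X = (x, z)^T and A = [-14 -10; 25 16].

Coefficient matrix A = [[-14, -10], [25, 16]].
Characteristic polynomial det(A - λI) = λ^2 - 2λ + 26 = 0.
Eigenvalues λ = 1 ± 5i (complex conjugate pair).
For λ=1+5i: an eigenvector is (1,-1) - i(-1,2) = (1 + i, -1 - 2i).
A real fundamental pair from Re and Im of e^((1+5i)t)v: X_1 = e^(t)(cos(5t)·(1,-1) + sin(5t)·(-1,2)), X_2 = e^(t)(sin(5t)·(1,-1) - cos(5t)·(-1,2)).
General solution: K_1X_1 + K_2X_2.

x(t) = -K_1e^(t)sin(5t) + K_1e^(t)cos(5t) + K_2e^(t)sin(5t) + K_2e^(t)cos(5t), z(t) = 2K_1e^(t)sin(5t) - K_1e^(t)cos(5t) - K_2e^(t)sin(5t) - 2K_2e^(t)cos(5t)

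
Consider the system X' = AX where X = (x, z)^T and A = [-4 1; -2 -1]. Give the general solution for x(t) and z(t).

x(t) = C_1e^(-2t) + C_2e^(-3t), z(t) = 2C_1e^(-2t) + C_2e^(-3t)

Coefficient matrix A = [[-4, 1], [-2, -1]].
Characteristic polynomial det(A - λI) = λ^2 + 5λ + 6 = 0.
Eigenvalues λ = -2, -3.
For λ=-2: (A-λI) row 1 is [-2, 1], so an eigenvector is (1, 2).
For λ=-3: (A-λI) row 1 is [-1, 1], so an eigenvector is (1, 1).
General solution: C_1e^(-2t)(1,2) + C_2e^(-3t)(1,1).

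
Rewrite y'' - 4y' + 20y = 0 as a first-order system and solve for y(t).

Let x_1 = y, x_2 = y'. Then x_1' = x_2 and x_2' = -20x_1 + 4x_2.
A = [[0,1],[-20,4]]; det(A-λI) = λ^2 - 4λ + 20.
Eigenvalues λ = 2 ± 4i.

y(t) = C_1e^(2t)cos(4t) + C_2e^(2t)sin(4t)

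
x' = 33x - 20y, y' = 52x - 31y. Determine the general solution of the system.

x(t) = -c_1e^(t)sin(4t) - 2c_1e^(t)cos(4t) - 2c_2e^(t)sin(4t) + c_2e^(t)cos(4t), y(t) = -2c_1e^(t)sin(4t) - 3c_1e^(t)cos(4t) - 3c_2e^(t)sin(4t) + 2c_2e^(t)cos(4t)

Coefficient matrix A = [[33, -20], [52, -31]].
Characteristic polynomial det(A - λI) = λ^2 - 2λ + 17 = 0.
Eigenvalues λ = 1 ± 4i (complex conjugate pair).
For λ=1+4i: an eigenvector is (-2,-3) - i(-1,-2) = (-2 + i, -3 + 2i).
A real fundamental pair from Re and Im of e^((1+4i)t)v: X_1 = e^(t)(cos(4t)·(-2,-3) + sin(4t)·(-1,-2)), X_2 = e^(t)(sin(4t)·(-2,-3) - cos(4t)·(-1,-2)).
General solution: c_1X_1 + c_2X_2.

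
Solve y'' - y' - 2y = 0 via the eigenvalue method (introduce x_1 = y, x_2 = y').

Let x_1 = y, x_2 = y'. Then x_1' = x_2 and x_2' = 2x_1 + x_2.
A = [[0,1],[2,1]]; det(A-λI) = λ^2 - λ - 2.
Eigenvalues λ = 2, -1 with eigenvectors (1,2), (1,-1).

y(t) = C_1e^(2t) + C_2e^(-t)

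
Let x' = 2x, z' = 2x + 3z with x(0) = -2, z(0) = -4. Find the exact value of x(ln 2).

A = [[2,0],[2,3]]; eigenvalues λ = 2, 3.
Eigenvectors: (1,-2) for λ=2, (0,1) for λ=3.
From the initial condition, c_1 = -2, c_2 = -8.
x(ln 2) = (-2)(2^2)(1) + (-8)(2^3)(0) = -8.

-8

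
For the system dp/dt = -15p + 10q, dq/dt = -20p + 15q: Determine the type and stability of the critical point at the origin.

saddle

A = [[-15,10],[-20,15]]; det(A-λI) = λ^2 - 25.
λ = 5, -5: opposite signs.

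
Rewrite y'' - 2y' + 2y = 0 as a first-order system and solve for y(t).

Let x_1 = y, x_2 = y'. Then x_1' = x_2 and x_2' = -2x_1 + 2x_2.
A = [[0,1],[-2,2]]; det(A-λI) = λ^2 - 2λ + 2.
Eigenvalues λ = 1 ± i.

y(t) = C_1e^(t)cos(t) + C_2e^(t)sin(t)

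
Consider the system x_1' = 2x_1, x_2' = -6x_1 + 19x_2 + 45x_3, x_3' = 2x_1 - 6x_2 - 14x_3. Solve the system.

Coefficient matrix A = [[2, 0, 0], [-6, 19, 45], [2, -6, -14]].
det(A - λI) = 0 gives eigenvalues λ = 2, 1, 4.
For λ=2: eigenvector (1,3,-1).
For λ=1: eigenvector (0,-5,2).
For λ=4: eigenvector (0,3,-1).
General solution: c_1e^(2t)(1,3,-1) + c_2e^(t)(0,-5,2) + c_3e^(4t)(0,3,-1).

x_1(t) = c_1e^(2t), x_2(t) = 3c_1e^(2t) - 5c_2e^(t) + 3c_3e^(4t), x_3(t) = -c_1e^(2t) + 2c_2e^(t) - c_3e^(4t)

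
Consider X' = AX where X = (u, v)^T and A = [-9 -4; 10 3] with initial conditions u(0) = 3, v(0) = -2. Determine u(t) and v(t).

Coefficient matrix A = [[-9, -4], [10, 3]].
Characteristic polynomial det(A - λI) = λ^2 + 6λ + 13 = 0.
Eigenvalues λ = -3 ± 2i (complex conjugate pair).
For λ=-3+2i: an eigenvector is (-1,2) - i(-1,1) = (-1 + i, 2 - i).
A real fundamental pair from Re and Im of e^((-3+2i)t)v: X_1 = e^(-3t)(cos(2t)·(-1,2) + sin(2t)·(-1,1)), X_2 = e^(-3t)(sin(2t)·(-1,2) - cos(2t)·(-1,1)).
General solution: C_1X_1 + C_2X_2.
Applying u(0)=3, v(0)=-2 gives C_1=1, C_2=4.

u(t) = -5e^(-3t)sin(2t) + 3e^(-3t)cos(2t), v(t) = 9e^(-3t)sin(2t) - 2e^(-3t)cos(2t)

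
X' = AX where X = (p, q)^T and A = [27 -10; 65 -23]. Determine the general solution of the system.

Coefficient matrix A = [[27, -10], [65, -23]].
Characteristic polynomial det(A - λI) = λ^2 - 4λ + 29 = 0.
Eigenvalues λ = 2 ± 5i (complex conjugate pair).
For λ=2+5i: an eigenvector is (1,2) - i(1,3) = (1 - i, 2 - 3i).
A real fundamental pair from Re and Im of e^((2+5i)t)v: X_1 = e^(2t)(cos(5t)·(1,2) + sin(5t)·(1,3)), X_2 = e^(2t)(sin(5t)·(1,2) - cos(5t)·(1,3)).
General solution: K_1X_1 + K_2X_2.

p(t) = K_1e^(2t)sin(5t) + K_1e^(2t)cos(5t) + K_2e^(2t)sin(5t) - K_2e^(2t)cos(5t), q(t) = 3K_1e^(2t)sin(5t) + 2K_1e^(2t)cos(5t) + 2K_2e^(2t)sin(5t) - 3K_2e^(2t)cos(5t)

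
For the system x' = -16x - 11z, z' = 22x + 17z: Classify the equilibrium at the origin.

saddle

A = [[-16,-11],[22,17]]; det(A-λI) = λ^2 - λ - 30.
λ = 6, -5: opposite signs.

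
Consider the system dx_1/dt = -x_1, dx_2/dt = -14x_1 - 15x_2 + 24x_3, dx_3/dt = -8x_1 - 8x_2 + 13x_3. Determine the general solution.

x_1(t) = C_2e^(-t), x_2(t) = -3C_1e^(t) - C_2e^(-t) + 2C_3e^(-3t), x_3(t) = -2C_1e^(t) + C_3e^(-3t)

Coefficient matrix A = [[-1, 0, 0], [-14, -15, 24], [-8, -8, 13]].
det(A - λI) = 0 gives eigenvalues λ = 1, -1, -3.
For λ=1: eigenvector (0,-3,-2).
For λ=-1: eigenvector (1,-1,0).
For λ=-3: eigenvector (0,2,1).
General solution: C_1e^(t)(0,-3,-2) + C_2e^(-t)(1,-1,0) + C_3e^(-3t)(0,2,1).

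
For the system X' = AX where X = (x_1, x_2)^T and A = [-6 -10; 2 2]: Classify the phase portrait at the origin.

stable spiral

A = [[-6,-10],[2,2]]; det(A-λI) = λ^2 + 4λ + 8.
λ = -2 ± 2i: negative real part.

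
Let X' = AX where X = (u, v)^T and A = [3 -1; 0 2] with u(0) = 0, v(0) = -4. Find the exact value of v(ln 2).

A = [[3,-1],[0,2]]; eigenvalues λ = 3, 2.
Eigenvectors: (1,0) for λ=3, (-1,-1) for λ=2.
From the initial condition, c_1 = 4, c_2 = 4.
v(ln 2) = (4)(2^3)(0) + (4)(2^2)(-1) = -16.

-16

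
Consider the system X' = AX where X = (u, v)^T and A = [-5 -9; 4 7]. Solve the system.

Coefficient matrix A = [[-5, -9], [4, 7]].
Characteristic polynomial det(A - λI) = λ^2 - 2λ + 1 = 0.
Single eigenvalue λ = 1 with algebraic multiplicity 2.
Eigenvector v = (3,-2); generalized eigenvector w with (A-λI)w=v is (-2,1).
General solution: e^(t)[C_1·v + C_2·(t·v + w)].

u(t) = 3C_1e^(t) + 3C_2te^(t) - 2C_2e^(t), v(t) = -2C_1e^(t) - 2C_2te^(t) + C_2e^(t)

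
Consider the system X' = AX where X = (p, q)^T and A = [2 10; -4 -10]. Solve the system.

p(t) = 2C_1e^(-4t)sin(2t) - C_1e^(-4t)cos(2t) - C_2e^(-4t)sin(2t) - 2C_2e^(-4t)cos(2t), q(t) = -C_1e^(-4t)sin(2t) + C_1e^(-4t)cos(2t) + C_2e^(-4t)sin(2t) + C_2e^(-4t)cos(2t)

Coefficient matrix A = [[2, 10], [-4, -10]].
Characteristic polynomial det(A - λI) = λ^2 + 8λ + 20 = 0.
Eigenvalues λ = -4 ± 2i (complex conjugate pair).
For λ=-4+2i: an eigenvector is (-1,1) - i(2,-1) = (-1 - 2i, 1 + i).
A real fundamental pair from Re and Im of e^((-4+2i)t)v: X_1 = e^(-4t)(cos(2t)·(-1,1) + sin(2t)·(2,-1)), X_2 = e^(-4t)(sin(2t)·(-1,1) - cos(2t)·(2,-1)).
General solution: C_1X_1 + C_2X_2.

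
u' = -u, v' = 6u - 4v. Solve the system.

Coefficient matrix A = [[-1, 0], [6, -4]].
Characteristic polynomial det(A - λI) = λ^2 + 5λ + 4 = 0.
Eigenvalues λ = -4, -1.
For λ=-4: (A-λI) row 1 is [3, 0], so an eigenvector is (0, -1).
For λ=-1: (A-λI) row 2 is [6, -3], so an eigenvector is (1, 2).
General solution: c_1e^(-4t)(0,-1) + c_2e^(-t)(1,2).

u(t) = c_2e^(-t), v(t) = -c_1e^(-4t) + 2c_2e^(-t)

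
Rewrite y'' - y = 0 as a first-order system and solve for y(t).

y(t) = C_1e^(t) + C_2e^(-t)

Let x_1 = y, x_2 = y'. Then x_1' = x_2 and x_2' = x_1.
A = [[0,1],[1,0]]; det(A-λI) = λ^2 - 1.
Eigenvalues λ = 1, -1 with eigenvectors (1,1), (1,-1).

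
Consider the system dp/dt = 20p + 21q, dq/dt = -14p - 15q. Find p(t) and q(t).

p(t) = -K_1e^(-t) + 3K_2e^(6t), q(t) = K_1e^(-t) - 2K_2e^(6t)

Coefficient matrix A = [[20, 21], [-14, -15]].
Characteristic polynomial det(A - λI) = λ^2 - 5λ - 6 = 0.
Eigenvalues λ = -1, 6.
For λ=-1: (A-λI) row 1 is [21, 21], so an eigenvector is (-1, 1).
For λ=6: (A-λI) row 1 is [14, 21], so an eigenvector is (3, -2).
General solution: K_1e^(-t)(-1,1) + K_2e^(6t)(3,-2).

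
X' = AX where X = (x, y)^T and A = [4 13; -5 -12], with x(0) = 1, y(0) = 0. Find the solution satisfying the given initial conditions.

Coefficient matrix A = [[4, 13], [-5, -12]].
Characteristic polynomial det(A - λI) = λ^2 + 8λ + 17 = 0.
Eigenvalues λ = -4 ± i (complex conjugate pair).
For λ=-4+i: an eigenvector is (-2,1) - i(-3,2) = (-2 + 3i, 1 - 2i).
A real fundamental pair from Re and Im of e^((-4+i)t)v: X_1 = e^(-4t)(cos(t)·(-2,1) + sin(t)·(-3,2)), X_2 = e^(-4t)(sin(t)·(-2,1) - cos(t)·(-3,2)).
General solution: c_1X_1 + c_2X_2.
Applying x(0)=1, y(0)=0 gives c_1=-2, c_2=-1.

x(t) = 8e^(-4t)sin(t) + e^(-4t)cos(t), y(t) = -5e^(-4t)sin(t)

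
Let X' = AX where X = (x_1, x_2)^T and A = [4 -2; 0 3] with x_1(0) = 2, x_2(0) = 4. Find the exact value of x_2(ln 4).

A = [[4,-2],[0,3]]; eigenvalues λ = 4, 3.
Eigenvectors: (1,0) for λ=4, (-2,-1) for λ=3.
From the initial condition, c_1 = -6, c_2 = -4.
x_2(ln 4) = (-6)(4^4)(0) + (-4)(4^3)(-1) = 256.

256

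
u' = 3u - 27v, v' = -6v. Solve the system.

Coefficient matrix A = [[3, -27], [0, -6]].
Characteristic polynomial det(A - λI) = λ^2 + 3λ - 18 = 0.
Eigenvalues λ = -6, 3.
For λ=-6: (A-λI) row 1 is [9, -27], so an eigenvector is (3, 1).
For λ=3: (A-λI) row 1 is [0, -27], so an eigenvector is (-1, 0).
General solution: K_1e^(-6t)(3,1) + K_2e^(3t)(-1,0).

u(t) = 3K_1e^(-6t) - K_2e^(3t), v(t) = K_1e^(-6t)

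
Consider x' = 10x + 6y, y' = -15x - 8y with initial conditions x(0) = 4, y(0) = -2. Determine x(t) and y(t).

Coefficient matrix A = [[10, 6], [-15, -8]].
Characteristic polynomial det(A - λI) = λ^2 - 2λ + 10 = 0.
Eigenvalues λ = 1 ± 3i (complex conjugate pair).
For λ=1+3i: an eigenvector is (1,-1) - i(1,-2) = (1 - i, -1 + 2i).
A real fundamental pair from Re and Im of e^((1+3i)t)v: X_1 = e^(t)(cos(3t)·(1,-1) + sin(3t)·(1,-2)), X_2 = e^(t)(sin(3t)·(1,-1) - cos(3t)·(1,-2)).
General solution: c_1X_1 + c_2X_2.
Applying x(0)=4, y(0)=-2 gives c_1=6, c_2=2.

x(t) = 8e^(t)sin(3t) + 4e^(t)cos(3t), y(t) = -14e^(t)sin(3t) - 2e^(t)cos(3t)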